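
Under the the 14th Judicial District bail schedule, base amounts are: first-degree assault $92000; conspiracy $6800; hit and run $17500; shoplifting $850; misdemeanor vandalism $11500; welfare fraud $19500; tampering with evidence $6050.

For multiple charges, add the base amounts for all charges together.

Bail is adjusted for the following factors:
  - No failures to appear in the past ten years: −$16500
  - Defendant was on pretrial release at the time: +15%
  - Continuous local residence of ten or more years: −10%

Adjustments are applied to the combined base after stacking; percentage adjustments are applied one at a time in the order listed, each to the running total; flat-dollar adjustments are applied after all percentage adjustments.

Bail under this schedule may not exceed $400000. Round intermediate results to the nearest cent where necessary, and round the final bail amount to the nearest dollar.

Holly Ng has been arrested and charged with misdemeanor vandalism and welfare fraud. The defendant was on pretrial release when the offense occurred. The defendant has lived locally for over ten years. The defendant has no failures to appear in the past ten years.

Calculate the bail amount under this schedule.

Base amounts from the schedule: misdemeanor vandalism $11500; welfare fraud $19500.
Stacking rule: sum of all bases. $11500 + $19500 = $31000.
Defendant was on pretrial release at the time (+15%): $31000 × 1.15 = $35650.
Continuous local residence of ten or more years (−10%): $35650 × 0.9 = $32085.
No failures to appear in the past ten years (−$16500 flat): $32085 − $16500 = $15585.
$15585 is within the $400000 maximum.

$15585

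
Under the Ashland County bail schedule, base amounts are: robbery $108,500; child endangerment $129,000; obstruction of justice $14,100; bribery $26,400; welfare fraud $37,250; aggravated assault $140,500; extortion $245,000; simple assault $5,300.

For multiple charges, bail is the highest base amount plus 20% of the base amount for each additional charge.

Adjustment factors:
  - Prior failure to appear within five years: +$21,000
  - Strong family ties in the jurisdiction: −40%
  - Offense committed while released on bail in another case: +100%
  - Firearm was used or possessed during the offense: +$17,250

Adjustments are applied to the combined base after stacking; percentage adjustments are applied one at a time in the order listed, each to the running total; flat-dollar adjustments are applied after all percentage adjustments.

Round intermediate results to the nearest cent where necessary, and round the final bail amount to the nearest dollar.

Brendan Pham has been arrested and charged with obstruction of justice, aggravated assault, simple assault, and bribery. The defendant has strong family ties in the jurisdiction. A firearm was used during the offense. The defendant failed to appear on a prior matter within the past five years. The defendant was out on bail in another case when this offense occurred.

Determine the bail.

Base amounts from the schedule: obstruction of justice $14,100; aggravated assault $140,500; simple assault $5,300; bribery $26,400.
Stacking rule: highest base plus 20% of each additional charge. Highest is aggravated assault at $140,500. Additional: $14,100 × 20% = $2,820; $5,300 × 20% = $1,060; $26,400 × 20% = $5,280. Combined base = $140,500 + $9,160 = $149,660.
Strong family ties in the jurisdiction (−40%): $149,660 × 0.6 = $89,796.
Offense committed while released on bail in another case (+100%): $89,796 × 2 = $179,592.
Prior failure to appear within five years (+$21,000 flat): $179,592 + $21,000 = $200,592.
Firearm was used or possessed during the offense (+$17,250 flat): $200,592 + $17,250 = $217,842.

$217,842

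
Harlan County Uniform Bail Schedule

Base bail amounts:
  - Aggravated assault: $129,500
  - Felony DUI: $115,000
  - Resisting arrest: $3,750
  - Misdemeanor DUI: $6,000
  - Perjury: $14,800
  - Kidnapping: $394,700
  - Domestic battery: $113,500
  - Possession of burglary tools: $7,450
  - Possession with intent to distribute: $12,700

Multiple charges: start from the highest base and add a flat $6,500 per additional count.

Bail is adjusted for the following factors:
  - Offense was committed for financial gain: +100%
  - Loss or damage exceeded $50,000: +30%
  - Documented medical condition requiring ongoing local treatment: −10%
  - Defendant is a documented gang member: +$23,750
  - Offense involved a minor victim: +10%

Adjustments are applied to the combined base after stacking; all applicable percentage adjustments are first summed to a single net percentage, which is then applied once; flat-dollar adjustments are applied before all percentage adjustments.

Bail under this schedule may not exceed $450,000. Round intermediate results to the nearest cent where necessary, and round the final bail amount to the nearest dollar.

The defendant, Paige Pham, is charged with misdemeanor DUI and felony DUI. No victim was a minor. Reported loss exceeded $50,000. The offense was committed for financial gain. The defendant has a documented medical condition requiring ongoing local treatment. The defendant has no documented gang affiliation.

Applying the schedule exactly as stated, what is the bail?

$267,300

Base amounts from the schedule: misdemeanor DUI $6,000; felony DUI $115,000.
Stacking rule: highest base plus $6,500 per additional charge. Highest is felony DUI at $115,000; 1 additional charge → +$6,500. Combined base = $121,500.
Net percentage adjustment: +100% +30% −10% = +120%. $121,500 × 2.2 = $267,300.
$267,300 is within the $450,000 maximum.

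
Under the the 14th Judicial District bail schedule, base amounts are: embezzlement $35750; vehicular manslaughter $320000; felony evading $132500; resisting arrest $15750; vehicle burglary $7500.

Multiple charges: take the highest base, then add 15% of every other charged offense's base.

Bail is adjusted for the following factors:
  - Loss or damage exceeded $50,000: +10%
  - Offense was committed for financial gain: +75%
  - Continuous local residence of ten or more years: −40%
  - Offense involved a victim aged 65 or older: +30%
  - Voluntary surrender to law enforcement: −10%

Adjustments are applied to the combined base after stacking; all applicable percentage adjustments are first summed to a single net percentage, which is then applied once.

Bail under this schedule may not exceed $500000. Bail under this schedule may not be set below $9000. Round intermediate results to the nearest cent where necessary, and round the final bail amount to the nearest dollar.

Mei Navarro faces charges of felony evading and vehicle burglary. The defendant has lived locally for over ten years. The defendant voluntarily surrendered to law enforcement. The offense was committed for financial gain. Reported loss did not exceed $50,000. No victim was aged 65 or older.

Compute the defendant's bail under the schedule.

$167031

Base amounts from the schedule: felony evading $132500; vehicle burglary $7500.
Stacking rule: highest base plus 15% of each additional charge. Highest is felony evading at $132500. Additional: $7500 × 15% = $1125. Combined base = $132500 + $1125 = $133625.
Net percentage adjustment: +75% −40% −10% = +25%. $133625 × 1.25 = $167031.25.
$167031.25 is within the $500000 maximum.
$167031.25 is at or above the $9000 minimum.
Rounded to the nearest dollar: $167031.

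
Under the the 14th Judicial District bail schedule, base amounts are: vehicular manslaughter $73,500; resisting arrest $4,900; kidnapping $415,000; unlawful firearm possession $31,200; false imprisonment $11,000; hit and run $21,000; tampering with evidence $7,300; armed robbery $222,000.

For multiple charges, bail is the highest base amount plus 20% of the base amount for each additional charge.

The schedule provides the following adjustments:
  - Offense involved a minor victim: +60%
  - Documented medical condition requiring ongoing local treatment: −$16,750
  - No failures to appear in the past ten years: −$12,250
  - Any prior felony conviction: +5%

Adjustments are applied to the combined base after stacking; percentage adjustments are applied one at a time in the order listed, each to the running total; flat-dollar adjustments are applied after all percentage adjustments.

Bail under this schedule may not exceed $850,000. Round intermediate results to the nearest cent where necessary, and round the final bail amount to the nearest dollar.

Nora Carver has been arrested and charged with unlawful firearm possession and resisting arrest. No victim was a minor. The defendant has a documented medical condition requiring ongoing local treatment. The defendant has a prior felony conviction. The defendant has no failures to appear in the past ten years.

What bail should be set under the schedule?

$4,789

Base amounts from the schedule: unlawful firearm possession $31,200; resisting arrest $4,900.
Stacking rule: highest base plus 20% of each additional charge. Highest is unlawful firearm possession at $31,200. Additional: $4,900 × 20% = $980. Combined base = $31,200 + $980 = $32,180.
Any prior felony conviction (+5%): $32,180 × 1.05 = $33,789.
Documented medical condition requiring ongoing local treatment (−$16,750 flat): $33,789 − $16,750 = $17,039.
No failures to appear in the past ten years (−$12,250 flat): $17,039 − $12,250 = $4,789.
$4,789 is within the $850,000 maximum.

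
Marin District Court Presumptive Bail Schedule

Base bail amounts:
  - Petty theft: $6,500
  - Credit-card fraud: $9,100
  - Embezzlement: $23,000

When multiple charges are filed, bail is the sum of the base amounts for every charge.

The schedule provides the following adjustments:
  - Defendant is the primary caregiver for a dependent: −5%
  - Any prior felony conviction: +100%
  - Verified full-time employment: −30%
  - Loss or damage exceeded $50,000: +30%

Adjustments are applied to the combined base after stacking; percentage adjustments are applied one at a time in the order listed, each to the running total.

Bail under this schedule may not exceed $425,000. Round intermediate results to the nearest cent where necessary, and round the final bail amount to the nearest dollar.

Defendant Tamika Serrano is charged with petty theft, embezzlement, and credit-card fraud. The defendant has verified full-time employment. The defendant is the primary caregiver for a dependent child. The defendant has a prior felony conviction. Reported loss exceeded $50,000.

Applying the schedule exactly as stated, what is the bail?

$66,739

Base amounts from the schedule: petty theft $6,500; embezzlement $23,000; credit-card fraud $9,100.
Stacking rule: sum of all bases. $6,500 + $23,000 + $9,100 = $38,600.
Defendant is the primary caregiver for a dependent (−5%): $38,600 × 0.95 = $36,670.
Any prior felony conviction (+100%): $36,670 × 2 = $73,340.
Verified full-time employment (−30%): $73,340 × 0.7 = $51,338.
Loss or damage exceeded $50,000 (+30%): $51,338 × 1.3 = $66,739.40.
$66,739.40 is within the $425,000 maximum.
Rounded to the nearest dollar: $66,739.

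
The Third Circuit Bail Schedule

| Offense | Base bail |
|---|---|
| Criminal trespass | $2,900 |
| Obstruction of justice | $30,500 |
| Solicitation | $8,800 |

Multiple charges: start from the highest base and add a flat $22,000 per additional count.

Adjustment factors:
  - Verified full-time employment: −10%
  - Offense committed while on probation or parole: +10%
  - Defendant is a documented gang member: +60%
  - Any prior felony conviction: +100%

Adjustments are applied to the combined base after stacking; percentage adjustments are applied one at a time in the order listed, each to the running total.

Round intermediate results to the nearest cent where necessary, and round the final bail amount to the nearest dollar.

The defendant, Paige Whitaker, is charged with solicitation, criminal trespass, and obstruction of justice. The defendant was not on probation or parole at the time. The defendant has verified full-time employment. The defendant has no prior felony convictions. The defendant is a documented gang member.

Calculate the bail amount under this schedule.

$107,280

Base amounts from the schedule: solicitation $8,800; criminal trespass $2,900; obstruction of justice $30,500.
Stacking rule: highest base plus $22,000 per additional charge. Highest is obstruction of justice at $30,500; 2 additional charges → +$44,000. Combined base = $74,500.
Verified full-time employment (−10%): $74,500 × 0.9 = $67,050.
Defendant is a documented gang member (+60%): $67,050 × 1.6 = $107,280.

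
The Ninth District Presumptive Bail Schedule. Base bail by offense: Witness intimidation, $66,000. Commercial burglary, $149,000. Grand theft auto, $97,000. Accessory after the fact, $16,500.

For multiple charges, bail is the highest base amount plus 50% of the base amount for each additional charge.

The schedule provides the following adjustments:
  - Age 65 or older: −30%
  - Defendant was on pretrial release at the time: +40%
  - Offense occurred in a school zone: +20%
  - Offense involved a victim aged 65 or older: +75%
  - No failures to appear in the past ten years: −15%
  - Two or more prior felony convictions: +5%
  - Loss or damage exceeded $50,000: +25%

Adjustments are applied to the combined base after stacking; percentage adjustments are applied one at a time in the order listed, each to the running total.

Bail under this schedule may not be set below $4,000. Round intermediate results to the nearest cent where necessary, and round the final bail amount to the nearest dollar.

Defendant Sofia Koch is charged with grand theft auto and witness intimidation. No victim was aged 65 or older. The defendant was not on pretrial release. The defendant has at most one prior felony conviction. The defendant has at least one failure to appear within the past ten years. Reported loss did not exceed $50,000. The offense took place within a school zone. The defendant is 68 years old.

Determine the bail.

$109,200

Base amounts from the schedule: grand theft auto $97,000; witness intimidation $66,000.
Stacking rule: highest base plus 50% of each additional charge. Highest is grand theft auto at $97,000. Additional: $66,000 × 50% = $33,000. Combined base = $97,000 + $33,000 = $130,000.
Age 65 or older (−30%): $130,000 × 0.7 = $91,000.
Offense occurred in a school zone (+20%): $91,000 × 1.2 = $109,200.
$109,200 is at or above the $4,000 minimum.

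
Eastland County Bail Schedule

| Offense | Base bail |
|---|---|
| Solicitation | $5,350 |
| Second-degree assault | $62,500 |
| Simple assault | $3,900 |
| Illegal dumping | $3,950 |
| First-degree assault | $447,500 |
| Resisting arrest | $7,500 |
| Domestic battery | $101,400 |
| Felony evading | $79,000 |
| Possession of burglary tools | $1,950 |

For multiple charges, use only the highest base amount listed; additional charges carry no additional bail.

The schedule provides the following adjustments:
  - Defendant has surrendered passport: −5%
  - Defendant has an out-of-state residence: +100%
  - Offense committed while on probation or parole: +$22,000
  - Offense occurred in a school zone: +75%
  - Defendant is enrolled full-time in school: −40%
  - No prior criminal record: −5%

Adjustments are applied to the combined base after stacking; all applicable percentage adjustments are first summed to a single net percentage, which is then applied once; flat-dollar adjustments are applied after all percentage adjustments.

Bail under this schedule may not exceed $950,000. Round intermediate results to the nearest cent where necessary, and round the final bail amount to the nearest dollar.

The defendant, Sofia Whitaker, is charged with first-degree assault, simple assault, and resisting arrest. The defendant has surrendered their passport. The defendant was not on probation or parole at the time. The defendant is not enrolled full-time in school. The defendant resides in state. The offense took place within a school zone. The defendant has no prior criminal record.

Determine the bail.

$738,375

Base amounts from the schedule: first-degree assault $447,500; simple assault $3,900; resisting arrest $7,500.
Stacking rule: use the highest base only. Highest is first-degree assault at $447,500. Combined base = $447,500.
Net percentage adjustment: −5% +75% −5% = +65%. $447,500 × 1.65 = $738,375.
$738,375 is within the $950,000 maximum.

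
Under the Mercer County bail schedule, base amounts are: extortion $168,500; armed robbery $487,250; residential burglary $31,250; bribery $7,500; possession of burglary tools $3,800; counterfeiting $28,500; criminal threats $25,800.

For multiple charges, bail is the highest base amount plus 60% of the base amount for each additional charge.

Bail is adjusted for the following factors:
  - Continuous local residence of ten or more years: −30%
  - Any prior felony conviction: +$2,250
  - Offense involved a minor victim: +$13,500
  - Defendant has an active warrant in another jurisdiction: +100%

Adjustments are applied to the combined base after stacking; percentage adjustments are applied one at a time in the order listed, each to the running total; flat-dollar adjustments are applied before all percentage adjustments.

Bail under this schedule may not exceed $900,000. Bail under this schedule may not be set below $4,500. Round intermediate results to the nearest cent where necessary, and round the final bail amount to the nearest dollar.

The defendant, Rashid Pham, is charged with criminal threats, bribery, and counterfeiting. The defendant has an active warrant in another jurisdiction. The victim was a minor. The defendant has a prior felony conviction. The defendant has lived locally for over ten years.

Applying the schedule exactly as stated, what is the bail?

Base amounts from the schedule: criminal threats $25,800; bribery $7,500; counterfeiting $28,500.
Stacking rule: highest base plus 60% of each additional charge. Highest is counterfeiting at $28,500. Additional: $25,800 × 60% = $15,480; $7,500 × 60% = $4,500. Combined base = $28,500 + $19,980 = $48,480.
Any prior felony conviction (+$2,250 flat): $48,480 + $2,250 = $50,730.
Offense involved a minor victim (+$13,500 flat): $50,730 + $13,500 = $64,230.
Continuous local residence of ten or more years (−30%): $64,230 × 0.7 = $44,961.
Defendant has an active warrant in another jurisdiction (+100%): $44,961 × 2 = $89,922.
$89,922 is within the $900,000 maximum.
$89,922 is at or above the $4,500 minimum.

$89,922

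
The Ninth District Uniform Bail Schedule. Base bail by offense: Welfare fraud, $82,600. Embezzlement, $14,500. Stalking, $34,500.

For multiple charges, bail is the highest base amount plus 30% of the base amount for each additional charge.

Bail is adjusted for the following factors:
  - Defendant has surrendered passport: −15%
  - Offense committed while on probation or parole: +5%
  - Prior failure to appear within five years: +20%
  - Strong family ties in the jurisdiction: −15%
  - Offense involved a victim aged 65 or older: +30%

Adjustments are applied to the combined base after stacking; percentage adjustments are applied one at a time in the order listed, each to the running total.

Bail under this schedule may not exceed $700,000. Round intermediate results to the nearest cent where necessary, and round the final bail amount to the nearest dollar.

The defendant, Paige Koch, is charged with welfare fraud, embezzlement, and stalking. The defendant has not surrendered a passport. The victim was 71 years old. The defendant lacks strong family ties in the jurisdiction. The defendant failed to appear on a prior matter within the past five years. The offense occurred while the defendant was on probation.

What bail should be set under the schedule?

Base amounts from the schedule: welfare fraud $82,600; embezzlement $14,500; stalking $34,500.
Stacking rule: highest base plus 30% of each additional charge. Highest is welfare fraud at $82,600. Additional: $14,500 × 30% = $4,350; $34,500 × 30% = $10,350. Combined base = $82,600 + $14,700 = $97,300.
Offense committed while on probation or parole (+5%): $97,300 × 1.05 = $102,165.
Prior failure to appear within five years (+20%): $102,165 × 1.2 = $122,598.
Offense involved a victim aged 65 or older (+30%): $122,598 × 1.3 = $159,377.40.
$159,377.40 is within the $700,000 maximum.
Rounded to the nearest dollar: $159,377.

$159,377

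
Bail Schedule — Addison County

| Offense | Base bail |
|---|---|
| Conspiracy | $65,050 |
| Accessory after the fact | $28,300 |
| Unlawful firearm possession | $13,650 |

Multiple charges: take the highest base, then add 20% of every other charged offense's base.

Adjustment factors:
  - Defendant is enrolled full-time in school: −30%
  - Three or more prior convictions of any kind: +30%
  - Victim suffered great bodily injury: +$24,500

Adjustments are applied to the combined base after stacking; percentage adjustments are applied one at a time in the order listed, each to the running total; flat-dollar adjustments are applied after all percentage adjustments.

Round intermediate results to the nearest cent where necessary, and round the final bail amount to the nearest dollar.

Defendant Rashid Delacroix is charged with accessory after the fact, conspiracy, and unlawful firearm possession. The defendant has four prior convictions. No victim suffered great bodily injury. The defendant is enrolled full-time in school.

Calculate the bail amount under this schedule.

$66,830

Base amounts from the schedule: accessory after the fact $28,300; conspiracy $65,050; unlawful firearm possession $13,650.
Stacking rule: highest base plus 20% of each additional charge. Highest is conspiracy at $65,050. Additional: $28,300 × 20% = $5,660; $13,650 × 20% = $2,730. Combined base = $65,050 + $8,390 = $73,440.
Defendant is enrolled full-time in school (−30%): $73,440 × 0.7 = $51,408.
Three or more prior convictions of any kind (+30%): $51,408 × 1.3 = $66,830.40.
Rounded to the nearest dollar: $66,830.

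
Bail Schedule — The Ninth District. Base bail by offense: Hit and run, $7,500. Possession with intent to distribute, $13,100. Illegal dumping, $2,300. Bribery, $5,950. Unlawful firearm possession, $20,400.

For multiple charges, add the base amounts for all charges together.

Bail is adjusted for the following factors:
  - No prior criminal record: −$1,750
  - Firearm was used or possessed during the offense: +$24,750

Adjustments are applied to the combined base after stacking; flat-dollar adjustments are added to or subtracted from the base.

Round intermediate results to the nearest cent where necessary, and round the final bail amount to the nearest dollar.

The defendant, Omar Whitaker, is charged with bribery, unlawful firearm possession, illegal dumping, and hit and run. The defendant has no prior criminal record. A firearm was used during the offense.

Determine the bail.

Base amounts from the schedule: bribery $5,950; unlawful firearm possession $20,400; illegal dumping $2,300; hit and run $7,500.
Stacking rule: sum of all bases. $5,950 + $20,400 + $2,300 + $7,500 = $36,150.
No prior criminal record (−$1,750 flat): $36,150 − $1,750 = $34,400.
Firearm was used or possessed during the offense (+$24,750 flat): $34,400 + $24,750 = $59,150.

$59,150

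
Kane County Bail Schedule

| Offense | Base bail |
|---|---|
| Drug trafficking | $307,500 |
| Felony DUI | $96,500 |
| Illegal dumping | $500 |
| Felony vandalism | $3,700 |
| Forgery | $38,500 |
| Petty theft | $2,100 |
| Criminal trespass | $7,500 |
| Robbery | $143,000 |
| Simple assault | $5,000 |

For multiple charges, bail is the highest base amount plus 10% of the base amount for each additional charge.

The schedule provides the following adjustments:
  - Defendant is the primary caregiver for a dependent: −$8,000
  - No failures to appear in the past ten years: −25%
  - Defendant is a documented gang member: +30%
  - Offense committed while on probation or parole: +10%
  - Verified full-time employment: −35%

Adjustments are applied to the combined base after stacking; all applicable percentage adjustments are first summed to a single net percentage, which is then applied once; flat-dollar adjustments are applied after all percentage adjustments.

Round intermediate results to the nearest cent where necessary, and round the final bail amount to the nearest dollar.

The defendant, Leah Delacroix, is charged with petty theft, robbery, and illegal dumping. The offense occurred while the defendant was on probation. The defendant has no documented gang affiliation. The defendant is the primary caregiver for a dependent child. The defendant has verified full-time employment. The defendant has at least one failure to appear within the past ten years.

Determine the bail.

Base amounts from the schedule: petty theft $2,100; robbery $143,000; illegal dumping $500.
Stacking rule: highest base plus 10% of each additional charge. Highest is robbery at $143,000. Additional: $2,100 × 10% = $210; $500 × 10% = $50. Combined base = $143,000 + $260 = $143,260.
Net percentage adjustment: +10% −35% = −25%. $143,260 × 0.75 = $107,445.
Defendant is the primary caregiver for a dependent (−$8,000 flat): $107,445 − $8,000 = $99,445.

$99,445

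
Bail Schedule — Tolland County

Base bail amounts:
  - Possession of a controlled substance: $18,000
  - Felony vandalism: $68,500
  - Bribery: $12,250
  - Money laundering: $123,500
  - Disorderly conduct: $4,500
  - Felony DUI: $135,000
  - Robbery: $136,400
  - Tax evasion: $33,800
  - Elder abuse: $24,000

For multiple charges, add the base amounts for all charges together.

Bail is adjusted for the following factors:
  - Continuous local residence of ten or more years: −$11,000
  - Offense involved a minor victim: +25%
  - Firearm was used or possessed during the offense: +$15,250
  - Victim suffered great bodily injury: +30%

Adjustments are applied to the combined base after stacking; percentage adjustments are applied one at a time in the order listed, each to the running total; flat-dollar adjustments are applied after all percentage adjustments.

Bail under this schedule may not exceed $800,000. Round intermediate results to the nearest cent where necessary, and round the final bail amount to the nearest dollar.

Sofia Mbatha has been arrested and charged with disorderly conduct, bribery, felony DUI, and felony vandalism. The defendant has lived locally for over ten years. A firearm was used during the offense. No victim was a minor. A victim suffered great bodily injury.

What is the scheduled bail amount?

Base amounts from the schedule: disorderly conduct $4,500; bribery $12,250; felony DUI $135,000; felony vandalism $68,500.
Stacking rule: sum of all bases. $4,500 + $12,250 + $135,000 + $68,500 = $220,250.
Victim suffered great bodily injury (+30%): $220,250 × 1.3 = $286,325.
Continuous local residence of ten or more years (−$11,000 flat): $286,325 − $11,000 = $275,325.
Firearm was used or possessed during the offense (+$15,250 flat): $275,325 + $15,250 = $290,575.
$290,575 is within the $800,000 maximum.

$290,575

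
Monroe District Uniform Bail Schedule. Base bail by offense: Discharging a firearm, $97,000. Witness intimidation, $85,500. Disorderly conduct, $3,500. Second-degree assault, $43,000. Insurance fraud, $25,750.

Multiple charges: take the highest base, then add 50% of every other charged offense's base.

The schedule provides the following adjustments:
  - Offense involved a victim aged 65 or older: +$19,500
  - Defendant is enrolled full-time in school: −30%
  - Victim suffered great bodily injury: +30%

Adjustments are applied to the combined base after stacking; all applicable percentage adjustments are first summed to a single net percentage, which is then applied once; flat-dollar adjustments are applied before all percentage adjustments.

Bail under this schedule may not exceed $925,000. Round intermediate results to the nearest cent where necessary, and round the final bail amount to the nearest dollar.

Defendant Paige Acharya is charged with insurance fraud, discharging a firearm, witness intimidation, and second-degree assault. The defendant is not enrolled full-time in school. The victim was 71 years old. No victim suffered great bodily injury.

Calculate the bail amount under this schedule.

$193,625

Base amounts from the schedule: insurance fraud $25,750; discharging a firearm $97,000; witness intimidation $85,500; second-degree assault $43,000.
Stacking rule: highest base plus 50% of each additional charge. Highest is discharging a firearm at $97,000. Additional: $25,750 × 50% = $12,875; $85,500 × 50% = $42,750; $43,000 × 50% = $21,500. Combined base = $97,000 + $77,125 = $174,125.
Offense involved a victim aged 65 or older (+$19,500 flat): $174,125 + $19,500 = $193,625.
$193,625 is within the $925,000 maximum.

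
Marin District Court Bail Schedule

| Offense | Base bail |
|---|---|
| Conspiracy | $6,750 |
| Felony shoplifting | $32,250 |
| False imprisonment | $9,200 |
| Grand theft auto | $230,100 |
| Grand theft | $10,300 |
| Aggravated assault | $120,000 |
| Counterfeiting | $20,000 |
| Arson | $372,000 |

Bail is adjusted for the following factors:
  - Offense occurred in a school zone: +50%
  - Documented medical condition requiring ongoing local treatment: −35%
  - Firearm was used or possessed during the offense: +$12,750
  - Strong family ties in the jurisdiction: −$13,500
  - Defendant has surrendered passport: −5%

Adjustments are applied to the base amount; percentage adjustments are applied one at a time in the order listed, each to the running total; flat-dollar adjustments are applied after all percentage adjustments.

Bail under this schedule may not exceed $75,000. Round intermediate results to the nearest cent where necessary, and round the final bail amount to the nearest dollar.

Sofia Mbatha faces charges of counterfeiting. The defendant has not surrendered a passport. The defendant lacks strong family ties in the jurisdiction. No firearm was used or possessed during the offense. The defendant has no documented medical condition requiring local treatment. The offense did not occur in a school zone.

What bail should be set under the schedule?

Base amounts from the schedule: counterfeiting $20,000.
Single charge. Combined base = $20,000.
No adjustment factors apply to this defendant.
$20,000 is within the $75,000 maximum.

$20,000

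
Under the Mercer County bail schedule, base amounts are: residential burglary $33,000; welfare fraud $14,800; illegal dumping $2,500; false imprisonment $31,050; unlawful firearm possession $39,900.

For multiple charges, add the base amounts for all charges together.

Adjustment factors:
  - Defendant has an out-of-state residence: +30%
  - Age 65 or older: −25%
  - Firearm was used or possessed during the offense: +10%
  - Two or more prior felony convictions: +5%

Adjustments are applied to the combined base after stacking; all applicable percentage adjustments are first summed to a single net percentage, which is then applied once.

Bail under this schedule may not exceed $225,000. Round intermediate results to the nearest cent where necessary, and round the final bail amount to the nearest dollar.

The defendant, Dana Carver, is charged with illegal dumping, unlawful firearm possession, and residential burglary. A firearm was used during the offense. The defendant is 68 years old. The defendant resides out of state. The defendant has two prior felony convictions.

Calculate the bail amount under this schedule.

$90,480

Base amounts from the schedule: illegal dumping $2,500; unlawful firearm possession $39,900; residential burglary $33,000.
Stacking rule: sum of all bases. $2,500 + $39,900 + $33,000 = $75,400.
Net percentage adjustment: +30% −25% +10% +5% = +20%. $75,400 × 1.2 = $90,480.
$90,480 is within the $225,000 maximum.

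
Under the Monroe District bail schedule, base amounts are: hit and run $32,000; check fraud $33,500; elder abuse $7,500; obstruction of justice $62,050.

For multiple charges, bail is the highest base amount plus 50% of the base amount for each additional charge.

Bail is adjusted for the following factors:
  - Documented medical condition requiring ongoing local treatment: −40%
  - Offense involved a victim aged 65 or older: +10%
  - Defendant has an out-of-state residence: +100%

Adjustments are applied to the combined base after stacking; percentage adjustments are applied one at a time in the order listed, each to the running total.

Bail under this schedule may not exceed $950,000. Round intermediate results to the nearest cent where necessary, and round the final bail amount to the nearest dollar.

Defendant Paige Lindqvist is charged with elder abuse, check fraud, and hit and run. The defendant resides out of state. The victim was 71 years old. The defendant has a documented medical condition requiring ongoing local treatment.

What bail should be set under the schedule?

Base amounts from the schedule: elder abuse $7,500; check fraud $33,500; hit and run $32,000.
Stacking rule: highest base plus 50% of each additional charge. Highest is check fraud at $33,500. Additional: $7,500 × 50% = $3,750; $32,000 × 50% = $16,000. Combined base = $33,500 + $19,750 = $53,250.
Documented medical condition requiring ongoing local treatment (−40%): $53,250 × 0.6 = $31,950.
Offense involved a victim aged 65 or older (+10%): $31,950 × 1.1 = $35,145.
Defendant has an out-of-state residence (+100%): $35,145 × 2 = $70,290.
$70,290 is within the $950,000 maximum.

$70,290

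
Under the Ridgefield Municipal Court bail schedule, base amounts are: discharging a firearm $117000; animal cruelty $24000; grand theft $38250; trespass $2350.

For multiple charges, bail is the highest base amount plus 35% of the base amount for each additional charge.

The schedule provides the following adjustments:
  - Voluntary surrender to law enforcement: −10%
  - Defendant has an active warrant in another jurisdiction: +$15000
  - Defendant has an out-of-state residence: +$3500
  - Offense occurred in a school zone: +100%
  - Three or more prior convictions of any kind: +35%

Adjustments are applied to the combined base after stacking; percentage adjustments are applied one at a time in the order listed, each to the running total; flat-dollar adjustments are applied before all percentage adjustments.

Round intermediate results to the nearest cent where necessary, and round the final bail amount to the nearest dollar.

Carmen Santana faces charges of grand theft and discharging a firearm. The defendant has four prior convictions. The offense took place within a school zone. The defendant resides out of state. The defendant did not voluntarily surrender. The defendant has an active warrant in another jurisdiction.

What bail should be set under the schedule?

Base amounts from the schedule: grand theft $38250; discharging a firearm $117000.
Stacking rule: highest base plus 35% of each additional charge. Highest is discharging a firearm at $117000. Additional: $38250 × 35% = $13387.50. Combined base = $117000 + $13387.50 = $130387.50.
Defendant has an active warrant in another jurisdiction (+$15000 flat): $130387.50 + $15000 = $145387.50.
Defendant has an out-of-state residence (+$3500 flat): $145387.50 + $3500 = $148887.50.
Offense occurred in a school zone (+100%): $148887.50 × 2 = $297775.
Three or more prior convictions of any kind (+35%): $297775 × 1.35 = $401996.25.
Rounded to the nearest dollar: $401996.

$401996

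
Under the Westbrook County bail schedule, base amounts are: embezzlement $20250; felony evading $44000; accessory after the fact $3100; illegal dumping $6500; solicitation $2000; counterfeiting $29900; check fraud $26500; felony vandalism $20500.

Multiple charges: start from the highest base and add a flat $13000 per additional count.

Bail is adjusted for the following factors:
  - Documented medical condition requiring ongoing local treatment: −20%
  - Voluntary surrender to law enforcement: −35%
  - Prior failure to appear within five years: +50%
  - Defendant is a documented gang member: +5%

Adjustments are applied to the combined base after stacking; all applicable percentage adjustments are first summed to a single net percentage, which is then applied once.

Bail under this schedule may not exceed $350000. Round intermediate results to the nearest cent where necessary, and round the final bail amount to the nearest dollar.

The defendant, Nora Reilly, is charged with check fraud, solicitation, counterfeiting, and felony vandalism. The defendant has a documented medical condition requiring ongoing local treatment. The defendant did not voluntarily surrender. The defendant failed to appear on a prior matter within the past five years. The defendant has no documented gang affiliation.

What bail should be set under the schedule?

Base amounts from the schedule: check fraud $26500; solicitation $2000; counterfeiting $29900; felony vandalism $20500.
Stacking rule: highest base plus $13000 per additional charge. Highest is counterfeiting at $29900; 3 additional charges → +$39000. Combined base = $68900.
Net percentage adjustment: −20% +50% = +30%. $68900 × 1.3 = $89570.
$89570 is within the $350000 maximum.

$89570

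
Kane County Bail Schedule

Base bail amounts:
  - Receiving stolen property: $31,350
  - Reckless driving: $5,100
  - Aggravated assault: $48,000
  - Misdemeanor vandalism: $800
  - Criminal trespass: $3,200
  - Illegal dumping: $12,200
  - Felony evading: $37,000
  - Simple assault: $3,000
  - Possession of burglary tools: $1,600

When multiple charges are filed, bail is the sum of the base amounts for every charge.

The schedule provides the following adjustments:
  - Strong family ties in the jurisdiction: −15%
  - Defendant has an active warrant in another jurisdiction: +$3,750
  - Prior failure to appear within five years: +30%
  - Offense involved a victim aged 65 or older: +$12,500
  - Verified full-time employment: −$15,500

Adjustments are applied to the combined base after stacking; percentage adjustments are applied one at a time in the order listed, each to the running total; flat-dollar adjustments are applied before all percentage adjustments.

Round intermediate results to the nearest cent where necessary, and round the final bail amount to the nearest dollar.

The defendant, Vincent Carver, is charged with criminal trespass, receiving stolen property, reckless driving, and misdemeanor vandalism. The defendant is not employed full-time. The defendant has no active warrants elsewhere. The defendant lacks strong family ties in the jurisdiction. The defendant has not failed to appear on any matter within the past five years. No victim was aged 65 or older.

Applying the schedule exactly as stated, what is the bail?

Base amounts from the schedule: criminal trespass $3,200; receiving stolen property $31,350; reckless driving $5,100; misdemeanor vandalism $800.
Stacking rule: sum of all bases. $3,200 + $31,350 + $5,100 + $800 = $40,450.
No adjustment factors apply to this defendant.

$40,450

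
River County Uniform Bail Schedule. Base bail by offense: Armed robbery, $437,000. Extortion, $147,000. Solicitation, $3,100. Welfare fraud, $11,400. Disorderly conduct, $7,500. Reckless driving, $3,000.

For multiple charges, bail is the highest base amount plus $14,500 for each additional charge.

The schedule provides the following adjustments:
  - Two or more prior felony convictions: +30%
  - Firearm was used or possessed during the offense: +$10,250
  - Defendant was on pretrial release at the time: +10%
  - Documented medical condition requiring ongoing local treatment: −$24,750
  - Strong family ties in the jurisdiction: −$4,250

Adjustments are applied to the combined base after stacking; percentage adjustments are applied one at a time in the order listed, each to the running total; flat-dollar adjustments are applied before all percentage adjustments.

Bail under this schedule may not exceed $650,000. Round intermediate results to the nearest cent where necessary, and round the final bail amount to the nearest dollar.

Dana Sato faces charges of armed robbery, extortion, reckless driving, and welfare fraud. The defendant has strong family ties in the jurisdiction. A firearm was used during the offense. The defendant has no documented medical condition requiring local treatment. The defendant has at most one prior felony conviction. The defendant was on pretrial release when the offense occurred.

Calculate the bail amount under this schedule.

Base amounts from the schedule: armed robbery $437,000; extortion $147,000; reckless driving $3,000; welfare fraud $11,400.
Stacking rule: highest base plus $14,500 per additional charge. Highest is armed robbery at $437,000; 3 additional charges → +$43,500. Combined base = $480,500.
Firearm was used or possessed during the offense (+$10,250 flat): $480,500 + $10,250 = $490,750.
Strong family ties in the jurisdiction (−$4,250 flat): $490,750 − $4,250 = $486,500.
Defendant was on pretrial release at the time (+10%): $486,500 × 1.1 = $535,150.
$535,150 is within the $650,000 maximum.

$535,150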